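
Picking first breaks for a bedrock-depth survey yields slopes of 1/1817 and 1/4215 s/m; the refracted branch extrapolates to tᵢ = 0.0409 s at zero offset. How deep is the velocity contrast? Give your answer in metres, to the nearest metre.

41 m

θ_c = arcsin(1817/4215) = 25.54°; cos θ_c = 0.9023.
tᵢ = 2h cos θ_c/V₁ ⇒ h = tᵢ·V₁/(2 cos θ_c) = 0.0409·1817/(2·0.9023) = 41.18 m.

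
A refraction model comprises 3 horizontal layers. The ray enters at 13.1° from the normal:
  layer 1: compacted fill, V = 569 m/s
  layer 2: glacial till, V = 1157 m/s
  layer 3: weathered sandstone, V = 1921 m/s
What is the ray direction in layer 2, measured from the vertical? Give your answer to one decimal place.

27.4°

Snell's law across each interface conserves sin θ / V, so sin θ_2 = V_2·sin θ₁/V₁.
sin θ_2 = 1157 × sin 13.1° / 569 = 0.4609.
θ_2 = arcsin 0.4609 = 27.44°.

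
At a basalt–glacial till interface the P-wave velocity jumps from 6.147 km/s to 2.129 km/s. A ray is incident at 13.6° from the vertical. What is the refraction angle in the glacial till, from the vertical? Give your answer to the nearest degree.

5°

Snell's law: sin θ₂ = (V₂/V₁)·sin θ₁ = (2.129/6.147)·sin 13.6° = 0.0814.
θ₂ = arcsin 0.0814 = 4.67° from the normal.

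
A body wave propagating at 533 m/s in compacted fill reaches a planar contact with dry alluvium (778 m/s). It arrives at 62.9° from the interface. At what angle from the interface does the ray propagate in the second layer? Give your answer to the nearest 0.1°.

48.3°

Convert to the normal: θ₁ = 90° − 62.9° = 27.1°.
Snell's law: sin θ₂ = (V₂/V₁)·sin θ₁ = (778/533)·sin 27.1° = 0.6649.
θ₂ = sin⁻¹(0.6649) = 41.68° (from vertical).
From the interface: 90° − 41.68° = 48.32°.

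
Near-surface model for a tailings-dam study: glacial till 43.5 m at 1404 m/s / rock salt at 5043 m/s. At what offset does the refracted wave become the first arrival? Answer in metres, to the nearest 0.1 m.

x_cross = 2h·√((V₂+V₁)/(V₂−V₁)).
(V₂+V₁)/(V₂−V₁) = (5043+1404)/(5043−1404) = 1.7716; √ = 1.3310.
x_cross = 2·43.5·1.3310 = 115.80 m.

115.8 m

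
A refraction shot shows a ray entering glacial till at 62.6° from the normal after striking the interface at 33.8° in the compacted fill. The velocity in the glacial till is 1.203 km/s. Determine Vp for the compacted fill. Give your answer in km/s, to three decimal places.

Snell's law: sin 33.8°/V₁ = sin 62.6°/V₂.
V₁ = V₂·sin 33.8°/sin 62.6° = 1.203 × 0.6266 = 0.754 km/s.

0.754 km/s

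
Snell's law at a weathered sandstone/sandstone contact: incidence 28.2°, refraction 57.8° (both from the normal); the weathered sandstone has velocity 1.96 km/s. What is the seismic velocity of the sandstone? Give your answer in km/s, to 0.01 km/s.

3.51 km/s

sin 28.2° = 0.4726; sin 57.8° = 0.8462.
V₂ = V₁·(sin θ₂/sin θ₁) = 1.96·(0.8462/0.4726) = 3.51 km/s.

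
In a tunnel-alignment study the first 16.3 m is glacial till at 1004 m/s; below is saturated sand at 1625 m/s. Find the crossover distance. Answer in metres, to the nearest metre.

θ_c = arcsin(1004/1625) = 38.16°, so cos θ_c = 0.7863 and tᵢ = 2h cos θ_c/V₁ = 0.0255 s.
At crossover x/V₁ = x/V₂ + tᵢ ⇒ x = tᵢ/(1/V₁ − 1/V₂) = 0.02553/(9.9602e-04 − 6.1538e-04) = 67.08 m.

67 m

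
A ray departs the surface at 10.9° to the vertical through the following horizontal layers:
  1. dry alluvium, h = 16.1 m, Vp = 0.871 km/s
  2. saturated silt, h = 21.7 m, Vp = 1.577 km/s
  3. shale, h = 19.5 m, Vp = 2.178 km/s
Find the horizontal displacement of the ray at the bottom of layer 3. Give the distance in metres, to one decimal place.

21.5 m

Ray parameter p = sin 10.9° / 0.871 km/s = 2.1710e-01 s/km.
Layer 1: θ = 10.90°; offset = 16.1·tan 10.90° = 3.100 m.
Layer 2: sin θ = p·1.577 = 0.3424 → θ = 20.02°; offset = 21.7·tan 20.02° = 7.907 m.
Layer 3: sin θ = p·2.178 = 0.4728 → θ = 28.22°; offset = 19.5·tan 28.22° = 10.464 m.
Total horizontal offset = 21.472 m.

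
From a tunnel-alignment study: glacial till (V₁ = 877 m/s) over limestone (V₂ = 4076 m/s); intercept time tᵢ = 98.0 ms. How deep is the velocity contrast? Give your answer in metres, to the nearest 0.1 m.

44.0 m

h = tᵢ·V₁·V₂ / (2·√(V₂²−V₁²)).
√(V₂²−V₁²) = √(4076² − 877²) = 3980.5 m/s.
h = 0.098 s × 877 × 4076 / (2 × 3980.5) = 44.00 m.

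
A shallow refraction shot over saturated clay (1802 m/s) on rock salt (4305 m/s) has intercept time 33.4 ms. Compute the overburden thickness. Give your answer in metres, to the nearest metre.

33 m

θ_c = arcsin(1802/4305) = 24.75°; cos θ_c = 0.9082.
tᵢ = 2h cos θ_c/V₁ ⇒ h = tᵢ·V₁/(2 cos θ_c) = 0.0334·1802/(2·0.9082) = 33.14 m.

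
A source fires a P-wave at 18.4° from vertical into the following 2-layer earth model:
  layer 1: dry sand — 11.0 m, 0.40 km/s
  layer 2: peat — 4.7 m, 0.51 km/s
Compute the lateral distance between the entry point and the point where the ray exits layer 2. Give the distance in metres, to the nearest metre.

Apply Snell's law at each interface; in layer i the horizontal offset is hᵢ·tan θᵢ.
Layer 1: θ = 18.40°; offset = 11.0·tan 18.40° = 3.659 m.
Layer 2: sin θ = 0.51·sin 18.4°/0.40 = 0.4025, θ = 23.73°; offset = 4.7·tan 23.73° = 2.066 m.
Total horizontal offset = 5.725 m.

6 m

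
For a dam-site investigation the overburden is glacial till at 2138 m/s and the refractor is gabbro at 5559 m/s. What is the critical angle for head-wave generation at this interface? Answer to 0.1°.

22.6°

At critical incidence the refracted ray runs along the interface (θ₂ = 90°), so sin θ_c = V₁/V₂.
θ_c = arcsin(2138/5559) = arcsin 0.3846 = 22.62°.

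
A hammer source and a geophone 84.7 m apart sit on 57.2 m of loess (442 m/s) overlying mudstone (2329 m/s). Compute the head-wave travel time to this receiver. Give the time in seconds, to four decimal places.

0.2905 s

t = x/V₂ + 2h·√(V₂²−V₁²)/(V₁V₂).
√(V₂²−V₁²) = √(2329²−442²) = 2286.7 m/s; delay term = 2·57.2·2286.7/(442·2329) = 0.25412 s.
t = 84.7/2329 + 0.25412 = 0.29049 s.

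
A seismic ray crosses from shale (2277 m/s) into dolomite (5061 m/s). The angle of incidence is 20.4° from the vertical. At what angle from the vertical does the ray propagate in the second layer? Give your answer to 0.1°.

sin θ₁/V₁ = sin θ₂/V₂ ⇒ sin θ₂ = 5061·sin 20.4°/2277 = 5061·0.3486/2277 = 0.7748.
θ₂ = arcsin 0.7748 = 50.78° from the normal.

50.8°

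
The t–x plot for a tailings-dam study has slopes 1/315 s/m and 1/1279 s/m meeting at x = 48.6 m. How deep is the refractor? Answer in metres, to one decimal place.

x_cross = 2h·√((V₂+V₁)/(V₂−V₁)) → h = x_cross / (2·√((V₂+V₁)/(V₂−V₁))).
√((V₂+V₁)/(V₂−V₁)) = √((1279+315)/(1279−315)) = 1.2859.
h = 48.6 / (2·1.2859) = 18.90 m.

18.9 m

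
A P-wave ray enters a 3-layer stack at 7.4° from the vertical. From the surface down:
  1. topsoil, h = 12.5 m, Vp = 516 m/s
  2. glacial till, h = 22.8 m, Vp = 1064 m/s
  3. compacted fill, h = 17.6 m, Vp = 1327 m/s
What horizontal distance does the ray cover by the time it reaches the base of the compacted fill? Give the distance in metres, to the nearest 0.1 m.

p = sin θ₁/V₁ = sin 7.4°/516 = 2.4960e-04 s/m is conserved through the stack.
Layer 1: θ = 7.40°; offset = 12.5·tan 7.40° = 1.623 m.
Layer 2: sin θ = p·1064 = 0.2656 → θ = 15.40°; offset = 22.8·tan 15.40° = 6.281 m.
Layer 3: sin θ = p·1327 = 0.3312 → θ = 19.34°; offset = 17.6·tan 19.34° = 6.178 m.
Total horizontal offset = 14.083 m.

14.1 m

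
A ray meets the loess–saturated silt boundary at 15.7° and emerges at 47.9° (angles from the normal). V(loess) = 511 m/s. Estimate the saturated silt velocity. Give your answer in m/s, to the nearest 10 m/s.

sin 15.7° = 0.2706; sin 47.9° = 0.7420.
V₂ = V₁·(sin θ₂/sin θ₁) = 511·(0.7420/0.2706) = 1401.14 m/s.

1400 m/s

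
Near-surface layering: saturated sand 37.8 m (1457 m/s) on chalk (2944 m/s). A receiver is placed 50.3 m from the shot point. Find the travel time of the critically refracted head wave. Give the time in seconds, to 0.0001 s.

t = x/V₂ + 2h·√(V₂²−V₁²)/(V₁V₂).
√(V₂²−V₁²) = √(2944²−1457²) = 2558.2 m/s; delay term = 2·37.8·2558.2/(1457·2944) = 0.04509 s.
t = 50.3/2944 + 0.04509 = 0.06217 s.

0.0622 s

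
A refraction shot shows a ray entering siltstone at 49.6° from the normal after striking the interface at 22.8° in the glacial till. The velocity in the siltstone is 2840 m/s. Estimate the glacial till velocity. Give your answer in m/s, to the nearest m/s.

1445 m/s

Snell's law: sin 22.8°/V₁ = sin 49.6°/V₂.
V₁ = V₂·sin 22.8°/sin 49.6° = 2840 × 0.5089 = 1445.16 m/s.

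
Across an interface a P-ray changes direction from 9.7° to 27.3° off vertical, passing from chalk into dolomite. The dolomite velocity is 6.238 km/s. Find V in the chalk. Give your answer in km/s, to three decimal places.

sin 9.7° = 0.1685; sin 27.3° = 0.4586.
V₁ = V₂·(sin θ₁/sin θ₂) = 6.238·(0.1685/0.4586) = 2.292 km/s.

2.292 km/s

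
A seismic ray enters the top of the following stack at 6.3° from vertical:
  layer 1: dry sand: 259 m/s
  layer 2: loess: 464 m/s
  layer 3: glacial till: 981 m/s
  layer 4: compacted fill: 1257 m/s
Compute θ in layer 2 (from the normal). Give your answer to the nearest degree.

Ray parameter p = sin 6.3° / 259 = 4.2368e-04 s/m.
sin θ_2 = p·V_2 = 4.2368e-04 × 464 = 0.1966.
θ_2 = 11.34° from the vertical.

11°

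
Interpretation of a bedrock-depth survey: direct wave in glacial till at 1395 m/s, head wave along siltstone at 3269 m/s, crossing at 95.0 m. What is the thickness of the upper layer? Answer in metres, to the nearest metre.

x_cross = 2h·√((V₂+V₁)/(V₂−V₁)) → h = x_cross / (2·√((V₂+V₁)/(V₂−V₁))).
√((V₂+V₁)/(V₂−V₁)) = √((3269+1395)/(3269−1395)) = 1.5776.
h = 95.0 / (2·1.5776) = 30.11 m.

30 m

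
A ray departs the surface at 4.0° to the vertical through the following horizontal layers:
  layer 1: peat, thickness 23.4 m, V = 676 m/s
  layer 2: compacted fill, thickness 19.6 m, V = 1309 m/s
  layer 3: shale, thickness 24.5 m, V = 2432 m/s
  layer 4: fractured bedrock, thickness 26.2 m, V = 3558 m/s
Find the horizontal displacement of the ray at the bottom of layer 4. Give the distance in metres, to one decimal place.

21.0 m

Ray parameter p = sin 4.0° / 676 m/s = 1.0319e-04 s/m.
Layer 1: θ = 4.00°; offset = 23.4·tan 4.00° = 1.636 m.
Layer 2: sin θ = p·1309 = 0.1351 → θ = 7.76°; offset = 19.6·tan 7.76° = 2.672 m.
Layer 3: sin θ = p·2432 = 0.2510 → θ = 14.53°; offset = 24.5·tan 14.53° = 6.352 m.
Layer 4: sin θ = p·3558 = 0.3672 → θ = 21.54°; offset = 26.2·tan 21.54° = 10.342 m.
Total horizontal offset = 21.002 m.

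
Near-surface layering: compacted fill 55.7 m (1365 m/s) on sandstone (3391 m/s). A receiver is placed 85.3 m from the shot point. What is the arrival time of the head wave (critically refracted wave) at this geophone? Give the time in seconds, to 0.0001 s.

θ_c = arcsin(V₁/V₂) = arcsin(1365/3391) = 23.74°, cos θ_c = 0.9154.
Intercept time tᵢ = 2h cos θ_c / V₁ = 2·55.7·0.9154/1365 = 0.07471 s.
t = x/V₂ + tᵢ = 85.3/3391 + 0.07471 = 0.09986 s.

0.0999 s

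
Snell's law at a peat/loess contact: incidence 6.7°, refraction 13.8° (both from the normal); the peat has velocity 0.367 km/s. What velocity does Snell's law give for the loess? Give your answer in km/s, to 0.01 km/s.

0.75 km/s

Snell's law: sin 6.7°/V₁ = sin 13.8°/V₂.
V₂ = V₁·sin 13.8°/sin 6.7° = 0.367 × 2.0445 = 0.75 km/s.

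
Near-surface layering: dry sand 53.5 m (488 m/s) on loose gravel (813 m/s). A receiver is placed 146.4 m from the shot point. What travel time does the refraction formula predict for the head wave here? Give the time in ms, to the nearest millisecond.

t = x/V₂ + 2h·√(V₂²−V₁²)/(V₁V₂).
√(V₂²−V₁²) = √(813²−488²) = 650.2 m/s; delay term = 2·53.5·650.2/(488·813) = 0.17537 s.
t = 146.4/813 + 0.17537 = 0.35544 s.

355 ms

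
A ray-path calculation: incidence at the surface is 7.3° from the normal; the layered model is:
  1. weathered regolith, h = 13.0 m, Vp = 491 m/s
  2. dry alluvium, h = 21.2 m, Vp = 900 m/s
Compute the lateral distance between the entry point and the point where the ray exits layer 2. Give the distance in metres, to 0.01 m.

Apply Snell's law at each interface; in layer i the horizontal offset is hᵢ·tan θᵢ.
Layer 1: θ = 7.30°; offset = 13.0·tan 7.30° = 1.6653 m.
Layer 2: sin θ = 900·sin 7.3°/491 = 0.2329, θ = 13.47°; offset = 21.2·tan 13.47° = 5.0773 m.
Summing the layer offsets gives 6.7426 m.

6.74 m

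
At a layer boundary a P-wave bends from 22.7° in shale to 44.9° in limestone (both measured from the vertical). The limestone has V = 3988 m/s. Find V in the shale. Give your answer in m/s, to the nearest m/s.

sin 22.7° = 0.3859; sin 44.9° = 0.7059.
V₁ = V₂·(sin θ₁/sin θ₂) = 3988·(0.3859/0.7059) = 2180.27 m/s.

2180 m/s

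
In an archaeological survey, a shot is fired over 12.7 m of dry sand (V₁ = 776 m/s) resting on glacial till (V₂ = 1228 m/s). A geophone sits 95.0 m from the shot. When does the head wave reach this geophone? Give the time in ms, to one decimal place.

θ_c = arcsin(V₁/V₂) = arcsin(776/1228) = 39.19°, cos θ_c = 0.7750.
Intercept time tᵢ = 2h cos θ_c / V₁ = 2·12.7·0.7750/776 = 0.02537 s.
t = x/V₂ + tᵢ = 95.0/1228 + 0.02537 = 0.10273 s.

102.7 ms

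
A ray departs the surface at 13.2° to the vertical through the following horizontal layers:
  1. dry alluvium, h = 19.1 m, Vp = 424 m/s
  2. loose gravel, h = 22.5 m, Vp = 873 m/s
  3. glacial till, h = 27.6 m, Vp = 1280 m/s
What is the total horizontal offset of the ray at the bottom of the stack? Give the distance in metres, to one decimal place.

42.7 m

p = sin θ₁/V₁ = sin 13.2°/424 = 5.3856e-04 s/m is conserved through the stack.
Layer 1: θ = 13.20°; offset = 19.1·tan 13.20° = 4.480 m.
Layer 2: sin θ = p·873 = 0.4702 → θ = 28.05°; offset = 22.5·tan 28.05° = 11.986 m.
Layer 3: sin θ = p·1280 = 0.6894 → θ = 43.58°; offset = 27.6·tan 43.58° = 26.264 m.
Summing the layer offsets gives 42.730 m.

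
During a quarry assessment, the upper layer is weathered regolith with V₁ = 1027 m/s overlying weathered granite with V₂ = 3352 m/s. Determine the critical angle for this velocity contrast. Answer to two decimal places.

17.84°

Critical incidence: sin θ_c = V₁/V₂ = 1027/3352 = 0.3064.
θ_c = arcsin 0.3064 = 17.84°.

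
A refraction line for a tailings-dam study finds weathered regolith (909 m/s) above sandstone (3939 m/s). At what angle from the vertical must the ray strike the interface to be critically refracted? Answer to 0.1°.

At critical incidence the refracted ray runs along the interface (θ₂ = 90°), so sin θ_c = V₁/V₂.
θ_c = arcsin(909/3939) = arcsin 0.2308 = 13.34°.

13.3°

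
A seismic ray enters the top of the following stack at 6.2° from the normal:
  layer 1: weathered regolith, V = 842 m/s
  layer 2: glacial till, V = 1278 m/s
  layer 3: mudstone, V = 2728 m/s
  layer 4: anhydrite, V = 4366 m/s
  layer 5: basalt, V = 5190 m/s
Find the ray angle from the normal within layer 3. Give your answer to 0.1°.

20.5°

Snell's law across each interface conserves sin θ / V, so sin θ_3 = V_3·sin θ₁/V₁.
sin θ_3 = 2728 × sin 6.2° / 842 = 0.3499.
θ_3 = 20.48° from the vertical.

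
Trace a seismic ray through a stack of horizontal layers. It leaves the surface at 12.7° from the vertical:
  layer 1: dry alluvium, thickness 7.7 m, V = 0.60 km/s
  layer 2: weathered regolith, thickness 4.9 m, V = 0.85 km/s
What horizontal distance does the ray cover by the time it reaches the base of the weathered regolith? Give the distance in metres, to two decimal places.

3.34 m

Apply Snell's law at each interface; in layer i the horizontal offset is hᵢ·tan θᵢ.
Layer 1: θ = 12.70°; offset = 7.7·tan 12.70° = 1.7353 m.
Layer 2: sin θ = 0.85·sin 12.7°/0.60 = 0.3114, θ = 18.15°; offset = 4.9·tan 18.15° = 1.6060 m.
Summing the layer offsets gives 3.3412 m.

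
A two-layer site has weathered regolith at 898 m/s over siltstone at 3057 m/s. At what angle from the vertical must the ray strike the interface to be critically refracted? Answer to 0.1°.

17.1°

Critical incidence: sin θ_c = V₁/V₂ = 898/3057 = 0.2938.
θ_c = arcsin 0.2938 = 17.08°.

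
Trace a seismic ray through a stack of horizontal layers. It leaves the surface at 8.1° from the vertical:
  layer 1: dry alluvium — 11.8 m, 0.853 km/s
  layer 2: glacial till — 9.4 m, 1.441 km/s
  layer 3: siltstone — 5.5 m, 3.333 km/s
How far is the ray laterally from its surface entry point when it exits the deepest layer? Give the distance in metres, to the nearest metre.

8 m

Ray parameter p = sin 8.1° / 0.853 km/s = 1.6518e-01 s/km.
Layer 1: θ = 8.10°; offset = 11.8·tan 8.10° = 1.679 m.
Layer 2: sin θ = p·1.441 = 0.2380 → θ = 13.77°; offset = 9.4·tan 13.77° = 2.304 m.
Layer 3: sin θ = p·3.333 = 0.5506 → θ = 33.41°; offset = 5.5·tan 33.41° = 3.627 m.
Total horizontal offset = 7.610 m.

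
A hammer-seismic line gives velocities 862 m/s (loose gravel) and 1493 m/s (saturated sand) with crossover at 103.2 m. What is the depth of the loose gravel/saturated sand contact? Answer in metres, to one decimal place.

26.7 m

h = (x_cross/2)·√((V₂−V₁)/(V₂+V₁)).
(V₂−V₁)/(V₂+V₁) = (1493−862)/(1493+862) = 0.2679; √ = 0.5176.
h = (103.2/2)·0.5176 = 26.71 m.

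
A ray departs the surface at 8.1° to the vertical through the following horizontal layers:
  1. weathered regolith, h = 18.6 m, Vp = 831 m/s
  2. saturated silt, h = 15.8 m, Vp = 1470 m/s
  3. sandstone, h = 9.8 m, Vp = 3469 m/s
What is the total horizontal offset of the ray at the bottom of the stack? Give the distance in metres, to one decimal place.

Ray parameter p = sin 8.1° / 831 m/s = 1.6956e-04 s/m.
Layer 1: θ = 8.10°; offset = 18.6·tan 8.10° = 2.647 m.
Layer 2: sin θ = p·1470 = 0.2492 → θ = 14.43°; offset = 15.8·tan 14.43° = 4.066 m.
Layer 3: sin θ = p·3469 = 0.5882 → θ = 36.03°; offset = 9.8·tan 36.03° = 7.128 m.
Total horizontal offset = 13.841 m.

13.8 m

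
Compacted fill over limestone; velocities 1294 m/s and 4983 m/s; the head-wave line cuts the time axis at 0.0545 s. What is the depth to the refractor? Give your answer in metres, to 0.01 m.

θ_c = arcsin(1294/4983) = 15.05°; cos θ_c = 0.9657.
tᵢ = 2h cos θ_c/V₁ ⇒ h = tᵢ·V₁/(2 cos θ_c) = 0.0545·1294/(2·0.9657) = 36.51 m.

36.51 m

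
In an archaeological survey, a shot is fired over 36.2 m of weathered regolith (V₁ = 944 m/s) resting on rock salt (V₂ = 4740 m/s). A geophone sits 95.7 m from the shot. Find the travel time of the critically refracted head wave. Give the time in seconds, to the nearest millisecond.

0.095 s

t = x/V₂ + 2h·√(V₂²−V₁²)/(V₁V₂).
√(V₂²−V₁²) = √(4740²−944²) = 4645.0 m/s; delay term = 2·36.2·4645.0/(944·4740) = 0.07516 s.
t = 95.7/4740 + 0.07516 = 0.09535 s.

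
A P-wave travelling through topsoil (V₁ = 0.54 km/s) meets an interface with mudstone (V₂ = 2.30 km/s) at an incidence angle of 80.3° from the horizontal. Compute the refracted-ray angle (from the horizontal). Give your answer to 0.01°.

44.14°

Convert to the normal: θ₁ = 90° − 80.3° = 9.7°.
sin θ₁/V₁ = sin θ₂/V₂ ⇒ sin θ₂ = 2.30·sin 9.7°/0.54 = 2.30·0.1685/0.54 = 0.7176.
θ₂ = sin⁻¹(0.7176) = 45.86° (from vertical).
From the interface: 90° − 45.86° = 44.14°.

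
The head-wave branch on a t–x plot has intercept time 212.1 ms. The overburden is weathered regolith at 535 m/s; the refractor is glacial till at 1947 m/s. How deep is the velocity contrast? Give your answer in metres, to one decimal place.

59.0 m

θ_c = arcsin(535/1947) = 15.95°; cos θ_c = 0.9615.
tᵢ = 2h cos θ_c/V₁ ⇒ h = tᵢ·V₁/(2 cos θ_c) = 0.2121·535/(2·0.9615) = 59.01 m.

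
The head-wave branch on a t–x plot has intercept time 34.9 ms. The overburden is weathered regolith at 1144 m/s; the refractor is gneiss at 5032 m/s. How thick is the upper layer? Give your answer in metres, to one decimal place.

20.5 m

h = tᵢ·V₁·V₂ / (2·√(V₂²−V₁²)).
√(V₂²−V₁²) = √(5032² − 1144²) = 4900.2 m/s.
h = 0.0349 s × 1144 × 5032 / (2 × 4900.2) = 20.50 m.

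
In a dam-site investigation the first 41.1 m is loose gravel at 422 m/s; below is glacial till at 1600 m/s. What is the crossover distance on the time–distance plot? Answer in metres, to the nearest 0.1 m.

107.7 m

x_cross = 2h·√((V₂+V₁)/(V₂−V₁)).
(V₂+V₁)/(V₂−V₁) = (1600+422)/(1600−422) = 1.7165; √ = 1.3101.
x_cross = 2·41.1·1.3101 = 107.69 m.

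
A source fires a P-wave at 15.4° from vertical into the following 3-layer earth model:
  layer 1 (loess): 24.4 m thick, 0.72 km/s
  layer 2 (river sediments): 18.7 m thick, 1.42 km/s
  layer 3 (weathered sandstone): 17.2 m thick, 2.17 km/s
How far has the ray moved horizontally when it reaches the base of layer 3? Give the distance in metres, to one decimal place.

p = sin θ₁/V₁ = sin 15.4°/0.72 = 3.6883e-01 s/km is conserved through the stack.
Layer 1: θ = 15.40°; offset = 24.4·tan 15.40° = 6.721 m.
Layer 2: sin θ = p·1.42 = 0.5237 → θ = 31.58°; offset = 18.7·tan 31.58° = 11.497 m.
Layer 3: sin θ = p·2.17 = 0.8004 → θ = 53.16°; offset = 17.2·tan 53.16° = 22.962 m.
Summing the layer offsets gives 41.179 m.

41.2 m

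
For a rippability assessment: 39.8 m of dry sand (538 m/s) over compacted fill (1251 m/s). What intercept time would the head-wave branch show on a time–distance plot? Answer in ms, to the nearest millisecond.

tᵢ = 2h·√(V₂²−V₁²)/(V₁V₂).
√(V₂²−V₁²) = √(1251²−538²) = 1129.4 m/s.
tᵢ = 2·39.8·1129.4/(538·1251) = 0.13357 s.

134 ms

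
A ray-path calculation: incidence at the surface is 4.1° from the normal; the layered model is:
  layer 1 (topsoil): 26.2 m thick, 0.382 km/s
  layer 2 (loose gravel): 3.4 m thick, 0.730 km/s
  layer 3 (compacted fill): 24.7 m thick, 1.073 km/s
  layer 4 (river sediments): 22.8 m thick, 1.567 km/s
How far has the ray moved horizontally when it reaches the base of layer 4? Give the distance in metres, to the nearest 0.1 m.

14.4 m

Ray parameter p = sin 4.1° / 0.382 km/s = 1.8717e-01 s/km.
Layer 1: θ = 4.10°; offset = 26.2·tan 4.10° = 1.878 m.
Layer 2: sin θ = p·0.730 = 0.1366 → θ = 7.85°; offset = 3.4·tan 7.85° = 0.469 m.
Layer 3: sin θ = p·1.073 = 0.2008 → θ = 11.59°; offset = 24.7·tan 11.59° = 5.064 m.
Layer 4: sin θ = p·1.567 = 0.2933 → θ = 17.05°; offset = 22.8·tan 17.05° = 6.995 m.
Total horizontal offset = 14.405 m.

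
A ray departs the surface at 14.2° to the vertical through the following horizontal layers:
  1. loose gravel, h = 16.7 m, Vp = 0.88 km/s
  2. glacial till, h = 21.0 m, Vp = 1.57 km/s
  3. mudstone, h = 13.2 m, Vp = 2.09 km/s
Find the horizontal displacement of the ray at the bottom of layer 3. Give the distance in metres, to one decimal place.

p = sin θ₁/V₁ = sin 14.2°/0.88 = 2.7876e-01 s/km is conserved through the stack.
Layer 1: θ = 14.20°; offset = 16.7·tan 14.20° = 4.226 m.
Layer 2: sin θ = p·1.57 = 0.4377 → θ = 25.95°; offset = 21.0·tan 25.95° = 10.222 m.
Layer 3: sin θ = p·2.09 = 0.5826 → θ = 35.63°; offset = 13.2·tan 35.63° = 9.462 m.
Summing the layer offsets gives 23.909 m.

23.9 m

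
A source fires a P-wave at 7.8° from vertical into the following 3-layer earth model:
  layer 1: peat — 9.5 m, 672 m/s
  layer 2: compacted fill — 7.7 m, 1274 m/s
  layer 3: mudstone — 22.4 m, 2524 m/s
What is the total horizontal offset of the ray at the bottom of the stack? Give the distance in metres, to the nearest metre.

17 m

Apply Snell's law at each interface; in layer i the horizontal offset is hᵢ·tan θᵢ.
Layer 1: θ = 7.80°; offset = 9.5·tan 7.80° = 1.301 m.
Layer 2: sin θ = 1274·sin 7.8°/672 = 0.2573, θ = 14.91°; offset = 7.7·tan 14.91° = 2.050 m.
Layer 3: sin θ = 2524·sin 7.8°/672 = 0.5097, θ = 30.65°; offset = 22.4·tan 30.65° = 13.272 m.
Summing the layer offsets gives 16.623 m.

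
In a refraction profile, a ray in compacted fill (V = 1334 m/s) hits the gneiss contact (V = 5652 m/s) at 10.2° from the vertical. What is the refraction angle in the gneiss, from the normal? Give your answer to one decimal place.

Snell's law: sin θ₂ = (V₂/V₁)·sin θ₁ = (5652/1334)·sin 10.2° = 0.7503.
θ₂ = sin⁻¹(0.7503) = 48.62° (from vertical).

48.6°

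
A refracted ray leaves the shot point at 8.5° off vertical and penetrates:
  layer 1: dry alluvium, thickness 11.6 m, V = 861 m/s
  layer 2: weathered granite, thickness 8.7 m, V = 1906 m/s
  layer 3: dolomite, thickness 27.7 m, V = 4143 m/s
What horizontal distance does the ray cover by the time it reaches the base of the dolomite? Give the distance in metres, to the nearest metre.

33 m

Ray parameter p = sin 8.5° / 861 m/s = 1.7167e-04 s/m.
Layer 1: θ = 8.50°; offset = 11.6·tan 8.50° = 1.734 m.
Layer 2: sin θ = p·1906 = 0.3272 → θ = 19.10°; offset = 8.7·tan 19.10° = 3.013 m.
Layer 3: sin θ = p·4143 = 0.7112 → θ = 45.34°; offset = 27.7·tan 45.34° = 28.026 m.
Summing the layer offsets gives 32.773 m.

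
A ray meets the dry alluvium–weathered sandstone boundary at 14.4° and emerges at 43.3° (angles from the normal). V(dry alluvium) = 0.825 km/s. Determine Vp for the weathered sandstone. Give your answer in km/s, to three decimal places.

2.275 km/s

sin 14.4° = 0.2487; sin 43.3° = 0.6858.
V₂ = V₁·(sin θ₂/sin θ₁) = 0.825·(0.6858/0.2487) = 2.275 km/s.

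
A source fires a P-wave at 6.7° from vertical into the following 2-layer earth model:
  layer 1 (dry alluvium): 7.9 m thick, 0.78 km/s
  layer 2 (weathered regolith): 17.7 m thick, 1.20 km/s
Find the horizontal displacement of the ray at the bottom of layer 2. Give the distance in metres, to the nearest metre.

4 m

Apply Snell's law at each interface; in layer i the horizontal offset is hᵢ·tan θᵢ.
Layer 1: θ = 6.70°; offset = 7.9·tan 6.70° = 0.928 m.
Layer 2: sin θ = 1.20·sin 6.7°/0.78 = 0.1795, θ = 10.34°; offset = 17.7·tan 10.34° = 3.229 m.
Total horizontal offset = 4.158 m.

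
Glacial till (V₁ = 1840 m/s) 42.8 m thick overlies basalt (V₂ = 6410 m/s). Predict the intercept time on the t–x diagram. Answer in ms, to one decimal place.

44.6 ms

θ_c = arcsin(V₁/V₂) = arcsin(1840/6410) = 16.68°; cos θ_c = 0.9579.
tᵢ = 2h·cos θ_c / V₁ = 2·42.8·0.9579 / 1840 = 0.04456 s.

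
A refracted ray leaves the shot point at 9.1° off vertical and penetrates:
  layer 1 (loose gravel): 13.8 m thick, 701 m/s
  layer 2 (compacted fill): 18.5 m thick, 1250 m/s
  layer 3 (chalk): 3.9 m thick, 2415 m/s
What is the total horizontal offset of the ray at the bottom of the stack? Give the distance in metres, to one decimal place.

10.2 m

Ray parameter p = sin 9.1° / 701 m/s = 2.2562e-04 s/m.
Layer 1: θ = 9.10°; offset = 13.8·tan 9.10° = 2.210 m.
Layer 2: sin θ = p·1250 = 0.2820 → θ = 16.38°; offset = 18.5·tan 16.38° = 5.438 m.
Layer 3: sin θ = p·2415 = 0.5449 → θ = 33.02°; offset = 3.9·tan 33.02° = 2.534 m.
Σ offsets = 10.183 m.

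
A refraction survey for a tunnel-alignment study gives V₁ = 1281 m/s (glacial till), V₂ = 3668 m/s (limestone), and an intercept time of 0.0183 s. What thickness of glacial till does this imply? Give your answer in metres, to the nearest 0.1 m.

12.5 m

h = tᵢ·V₁·V₂ / (2·√(V₂²−V₁²)).
√(V₂²−V₁²) = √(3668² − 1281²) = 3437.0 m/s.
h = 0.0183 s × 1281 × 3668 / (2 × 3437.0) = 12.51 m.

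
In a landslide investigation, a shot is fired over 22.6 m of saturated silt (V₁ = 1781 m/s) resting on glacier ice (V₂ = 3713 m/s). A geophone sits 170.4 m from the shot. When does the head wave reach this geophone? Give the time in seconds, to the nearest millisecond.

t = x/V₂ + 2h·√(V₂²−V₁²)/(V₁V₂).
√(V₂²−V₁²) = √(3713²−1781²) = 3258.0 m/s; delay term = 2·22.6·3258.0/(1781·3713) = 0.02227 s.
t = 170.4/3713 + 0.02227 = 0.06816 s.

0.068 s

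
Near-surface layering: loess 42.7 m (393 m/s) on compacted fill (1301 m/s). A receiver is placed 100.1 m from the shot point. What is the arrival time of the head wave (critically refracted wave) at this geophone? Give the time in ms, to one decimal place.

284.1 ms

θ_c = arcsin(V₁/V₂) = arcsin(393/1301) = 17.58°, cos θ_c = 0.9533.
Intercept time tᵢ = 2h cos θ_c / V₁ = 2·42.7·0.9533/393 = 0.20715 s.
t = x/V₂ + tᵢ = 100.1/1301 + 0.20715 = 0.28409 s.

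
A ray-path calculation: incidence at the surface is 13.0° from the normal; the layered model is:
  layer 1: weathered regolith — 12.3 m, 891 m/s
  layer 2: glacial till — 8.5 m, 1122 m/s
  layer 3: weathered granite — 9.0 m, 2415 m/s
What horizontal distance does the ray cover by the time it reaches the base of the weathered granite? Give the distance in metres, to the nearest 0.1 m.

12.3 m

p = sin θ₁/V₁ = sin 13.0°/891 = 2.5247e-04 s/m is conserved through the stack.
Layer 1: θ = 13.00°; offset = 12.3·tan 13.00° = 2.840 m.
Layer 2: sin θ = p·1122 = 0.2833 → θ = 16.46°; offset = 8.5·tan 16.46° = 2.511 m.
Layer 3: sin θ = p·2415 = 0.6097 → θ = 37.57°; offset = 9.0·tan 37.57° = 6.923 m.
Summing the layer offsets gives 12.273 m.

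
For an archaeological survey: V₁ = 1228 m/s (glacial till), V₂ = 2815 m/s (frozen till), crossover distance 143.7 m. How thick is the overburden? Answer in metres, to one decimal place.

x_cross = 2h·√((V₂+V₁)/(V₂−V₁)) → h = x_cross / (2·√((V₂+V₁)/(V₂−V₁))).
√((V₂+V₁)/(V₂−V₁)) = √((2815+1228)/(2815−1228)) = 1.5961.
h = 143.7 / (2·1.5961) = 45.02 m.

45.0 m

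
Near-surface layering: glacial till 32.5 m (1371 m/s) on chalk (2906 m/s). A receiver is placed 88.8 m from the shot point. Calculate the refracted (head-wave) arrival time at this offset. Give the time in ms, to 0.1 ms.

72.4 ms

t = x/V₂ + 2h·√(V₂²−V₁²)/(V₁V₂).
√(V₂²−V₁²) = √(2906²−1371²) = 2562.3 m/s; delay term = 2·32.5·2562.3/(1371·2906) = 0.04180 s.
t = 88.8/2906 + 0.04180 = 0.07236 s.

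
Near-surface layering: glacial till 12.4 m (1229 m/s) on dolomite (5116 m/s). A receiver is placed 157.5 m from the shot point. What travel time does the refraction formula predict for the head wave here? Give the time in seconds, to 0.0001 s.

t = x/V₂ + 2h·√(V₂²−V₁²)/(V₁V₂).
√(V₂²−V₁²) = √(5116²−1229²) = 4966.2 m/s; delay term = 2·12.4·4966.2/(1229·5116) = 0.01959 s.
t = 157.5/5116 + 0.01959 = 0.05037 s.

0.0504 s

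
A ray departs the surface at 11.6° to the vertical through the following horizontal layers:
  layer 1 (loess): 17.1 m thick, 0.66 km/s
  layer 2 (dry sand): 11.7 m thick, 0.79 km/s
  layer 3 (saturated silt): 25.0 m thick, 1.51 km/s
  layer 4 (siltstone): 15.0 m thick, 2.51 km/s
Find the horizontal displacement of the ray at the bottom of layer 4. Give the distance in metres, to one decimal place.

37.2 m

Apply Snell's law at each interface; in layer i the horizontal offset is hᵢ·tan θᵢ.
Layer 1: θ = 11.60°; offset = 17.1·tan 11.60° = 3.510 m.
Layer 2: sin θ = 0.79·sin 11.6°/0.66 = 0.2407, θ = 13.93°; offset = 11.7·tan 13.93° = 2.901 m.
Layer 3: sin θ = 1.51·sin 11.6°/0.66 = 0.4600, θ = 27.39°; offset = 25.0·tan 27.39° = 12.953 m.
Layer 4: sin θ = 2.51·sin 11.6°/0.66 = 0.7647, θ = 49.88°; offset = 15.0·tan 49.88° = 17.801 m.
Summing the layer offsets gives 37.166 m.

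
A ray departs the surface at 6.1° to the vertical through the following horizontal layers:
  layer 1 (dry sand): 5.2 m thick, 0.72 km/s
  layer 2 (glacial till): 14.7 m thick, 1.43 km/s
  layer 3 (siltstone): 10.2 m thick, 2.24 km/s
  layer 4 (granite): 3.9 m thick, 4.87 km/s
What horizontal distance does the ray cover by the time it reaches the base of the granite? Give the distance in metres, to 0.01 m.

p = sin θ₁/V₁ = sin 6.1°/0.72 = 1.4759e-01 s/km is conserved through the stack.
Layer 1: θ = 6.10°; offset = 5.2·tan 6.10° = 0.5557 m.
Layer 2: sin θ = p·1.43 = 0.2111 → θ = 12.18°; offset = 14.7·tan 12.18° = 3.1740 m.
Layer 3: sin θ = p·2.24 = 0.3306 → θ = 19.31°; offset = 10.2·tan 19.31° = 3.5730 m.
Layer 4: sin θ = p·4.87 = 0.7188 → θ = 45.95°; offset = 3.9·tan 45.95° = 4.0318 m.
Total horizontal offset = 11.3345 m.

11.33 m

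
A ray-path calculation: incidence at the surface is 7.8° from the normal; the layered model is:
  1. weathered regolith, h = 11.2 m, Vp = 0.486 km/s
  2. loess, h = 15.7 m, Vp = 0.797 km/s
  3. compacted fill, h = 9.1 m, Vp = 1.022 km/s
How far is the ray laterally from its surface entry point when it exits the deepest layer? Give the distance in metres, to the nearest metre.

8 m

Ray parameter p = sin 7.8° / 0.486 km/s = 2.7925e-01 s/km.
Layer 1: θ = 7.80°; offset = 11.2·tan 7.80° = 1.534 m.
Layer 2: sin θ = p·0.797 = 0.2226 → θ = 12.86°; offset = 15.7·tan 12.86° = 3.584 m.
Layer 3: sin θ = p·1.022 = 0.2854 → θ = 16.58°; offset = 9.1·tan 16.58° = 2.710 m.
Total horizontal offset = 7.828 m.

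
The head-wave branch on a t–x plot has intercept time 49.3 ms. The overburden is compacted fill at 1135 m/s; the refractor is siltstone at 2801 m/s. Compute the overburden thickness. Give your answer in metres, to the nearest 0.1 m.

θ_c = arcsin(1135/2801) = 23.90°; cos θ_c = 0.9142.
tᵢ = 2h cos θ_c/V₁ ⇒ h = tᵢ·V₁/(2 cos θ_c) = 0.0493·1135/(2·0.9142) = 30.60 m.

30.6 m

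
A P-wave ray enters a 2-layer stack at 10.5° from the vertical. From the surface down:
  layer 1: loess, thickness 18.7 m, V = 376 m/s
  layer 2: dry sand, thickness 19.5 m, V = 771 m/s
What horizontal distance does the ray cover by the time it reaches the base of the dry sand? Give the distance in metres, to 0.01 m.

Apply Snell's law at each interface; in layer i the horizontal offset is hᵢ·tan θᵢ.
Layer 1: θ = 10.50°; offset = 18.7·tan 10.50° = 3.4658 m.
Layer 2: sin θ = 771·sin 10.5°/376 = 0.3737, θ = 21.94°; offset = 19.5·tan 21.94° = 7.8559 m.
Total horizontal offset = 11.3217 m.

11.32 m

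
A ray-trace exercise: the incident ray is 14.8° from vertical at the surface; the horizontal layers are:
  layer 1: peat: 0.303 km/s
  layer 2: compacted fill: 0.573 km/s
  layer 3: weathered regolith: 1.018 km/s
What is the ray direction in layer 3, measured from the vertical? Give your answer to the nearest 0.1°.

59.1°

Ray parameter p = sin 14.8° / 0.303 = 8.4306e-01 s/km.
sin θ_3 = p·V_3 = 8.4306e-01 × 1.018 = 0.8582.
θ_3 = arcsin 0.8582 = 59.12°.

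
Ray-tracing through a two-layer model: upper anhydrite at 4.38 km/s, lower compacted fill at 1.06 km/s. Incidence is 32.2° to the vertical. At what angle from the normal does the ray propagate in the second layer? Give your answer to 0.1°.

Snell's law: sin θ₂ = (V₂/V₁)·sin θ₁ = (1.06/4.38)·sin 32.2° = 0.1290.
θ₂ = arcsin 0.1290 = 7.41° from the normal.

7.4°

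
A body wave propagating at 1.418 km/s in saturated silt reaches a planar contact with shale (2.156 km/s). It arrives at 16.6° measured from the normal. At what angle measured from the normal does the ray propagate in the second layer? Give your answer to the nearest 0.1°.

sin θ₁/V₁ = sin θ₂/V₂ ⇒ sin θ₂ = 2.156·sin 16.6°/1.418 = 2.156·0.2857/1.418 = 0.4344.
θ₂ = arcsin 0.4344 = 25.75° from the normal.

25.7°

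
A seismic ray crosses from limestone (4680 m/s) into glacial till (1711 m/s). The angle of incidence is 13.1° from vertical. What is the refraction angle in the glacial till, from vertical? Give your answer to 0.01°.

Snell's law: sin θ₂ = (V₂/V₁)·sin θ₁ = (1711/4680)·sin 13.1° = 0.0829.
θ₂ = sin⁻¹(0.0829) = 4.75° (from vertical).

4.75°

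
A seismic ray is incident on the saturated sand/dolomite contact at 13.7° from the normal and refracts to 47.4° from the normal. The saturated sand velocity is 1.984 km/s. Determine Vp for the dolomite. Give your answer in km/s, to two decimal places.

6.17 km/s

Snell's law: sin 13.7°/V₁ = sin 47.4°/V₂.
V₂ = V₁·sin 47.4°/sin 13.7° = 1.984 × 3.1080 = 6.17 km/s.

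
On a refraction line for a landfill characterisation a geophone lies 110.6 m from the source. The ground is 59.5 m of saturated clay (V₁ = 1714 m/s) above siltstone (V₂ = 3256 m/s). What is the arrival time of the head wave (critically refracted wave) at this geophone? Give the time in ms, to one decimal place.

93.0 ms

θ_c = arcsin(V₁/V₂) = arcsin(1714/3256) = 31.76°, cos θ_c = 0.8502.
Intercept time tᵢ = 2h cos θ_c / V₁ = 2·59.5·0.8502/1714 = 0.05903 s.
t = x/V₂ + tᵢ = 110.6/3256 + 0.05903 = 0.09300 s.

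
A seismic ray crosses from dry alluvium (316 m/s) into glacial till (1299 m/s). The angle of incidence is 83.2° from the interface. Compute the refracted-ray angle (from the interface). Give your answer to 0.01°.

Angle from the normal: 90° − 83.2° = 6.8°.
sin θ₁/V₁ = sin θ₂/V₂ ⇒ sin θ₂ = 1299·sin 6.8°/316 = 1299·0.1184/316 = 0.4867.
θ₂ = sin⁻¹(0.4867) = 29.13° (from vertical).
From the interface: 90° − 29.13° = 60.87°.

60.87°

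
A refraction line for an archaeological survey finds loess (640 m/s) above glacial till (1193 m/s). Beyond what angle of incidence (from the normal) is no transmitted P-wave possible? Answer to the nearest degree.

Critical incidence: sin θ_c = V₁/V₂ = 640/1193 = 0.5365.
θ_c = arcsin 0.5365 = 32.44°.

32°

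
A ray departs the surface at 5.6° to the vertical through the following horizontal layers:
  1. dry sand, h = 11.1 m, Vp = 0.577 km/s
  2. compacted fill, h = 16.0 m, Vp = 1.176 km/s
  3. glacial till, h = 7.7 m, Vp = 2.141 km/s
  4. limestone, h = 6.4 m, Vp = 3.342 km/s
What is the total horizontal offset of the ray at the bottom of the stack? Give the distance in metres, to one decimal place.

11.7 m

Apply Snell's law at each interface; in layer i the horizontal offset is hᵢ·tan θᵢ.
Layer 1: θ = 5.60°; offset = 11.1·tan 5.60° = 1.088 m.
Layer 2: sin θ = 1.176·sin 5.6°/0.577 = 0.1989, θ = 11.47°; offset = 16.0·tan 11.47° = 3.247 m.
Layer 3: sin θ = 2.141·sin 5.6°/0.577 = 0.3621, θ = 21.23°; offset = 7.7·tan 21.23° = 2.991 m.
Layer 4: sin θ = 3.342·sin 5.6°/0.577 = 0.5652, θ = 34.42°; offset = 6.4·tan 34.42° = 4.385 m.
Σ offsets = 11.711 m.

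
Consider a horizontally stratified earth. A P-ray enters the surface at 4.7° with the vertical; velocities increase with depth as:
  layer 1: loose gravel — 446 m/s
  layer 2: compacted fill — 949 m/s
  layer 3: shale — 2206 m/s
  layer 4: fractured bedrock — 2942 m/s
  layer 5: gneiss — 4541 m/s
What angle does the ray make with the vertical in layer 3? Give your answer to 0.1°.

23.9°

Snell's law across each interface conserves sin θ / V, so sin θ_3 = V_3·sin θ₁/V₁.
sin θ_3 = 2206 × sin 4.7° / 446 = 0.4053.
θ_3 = 23.91° from the vertical.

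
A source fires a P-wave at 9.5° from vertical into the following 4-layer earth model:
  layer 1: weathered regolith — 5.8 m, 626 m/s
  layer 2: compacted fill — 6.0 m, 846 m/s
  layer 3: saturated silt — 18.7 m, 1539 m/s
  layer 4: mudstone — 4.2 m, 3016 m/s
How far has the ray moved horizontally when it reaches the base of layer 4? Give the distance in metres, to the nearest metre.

16 m

Ray parameter p = sin 9.5° / 626 m/s = 2.6365e-04 s/m.
Layer 1: θ = 9.50°; offset = 5.8·tan 9.50° = 0.971 m.
Layer 2: sin θ = p·846 = 0.2231 → θ = 12.89°; offset = 6.0·tan 12.89° = 1.373 m.
Layer 3: sin θ = p·1539 = 0.4058 → θ = 23.94°; offset = 18.7·tan 23.94° = 8.302 m.
Layer 4: sin θ = p·3016 = 0.7952 → θ = 52.67°; offset = 4.2·tan 52.67° = 5.508 m.
Σ offsets = 16.153 m.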